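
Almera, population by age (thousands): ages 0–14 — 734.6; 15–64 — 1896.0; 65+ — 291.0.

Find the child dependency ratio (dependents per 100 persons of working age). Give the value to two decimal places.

Youth dependency ratio: 38.74

Youth dependency ratio = 734.6 / 1896.0 × 100 = 38.74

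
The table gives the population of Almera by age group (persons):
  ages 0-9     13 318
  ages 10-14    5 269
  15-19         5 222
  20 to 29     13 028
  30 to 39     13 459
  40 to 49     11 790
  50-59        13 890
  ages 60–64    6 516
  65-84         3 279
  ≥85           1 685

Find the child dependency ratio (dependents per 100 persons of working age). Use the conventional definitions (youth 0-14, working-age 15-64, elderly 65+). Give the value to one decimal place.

0–14: 13 318 + 5 269 = 18 587
15–64: 5 222 + 13 028 + 13 459 + 11 790 + 13 890 + 6 516 = 63 905
65+: 3 279 + 1 685 = 4 964
Youth dependency ratio = 18 587 / 63 905 × 100 = 29.1

Youth dependency ratio: 29.1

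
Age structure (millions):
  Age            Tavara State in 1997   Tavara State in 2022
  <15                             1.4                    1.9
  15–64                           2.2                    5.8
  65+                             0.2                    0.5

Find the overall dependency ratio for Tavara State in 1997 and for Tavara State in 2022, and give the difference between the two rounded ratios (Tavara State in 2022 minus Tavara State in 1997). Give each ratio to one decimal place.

Tavara State in 1997: (1.4 + 0.2) / 2.2 × 100 = 1.6 / 2.2 × 100 = 72.7
Tavara State in 2022: (1.9 + 0.5) / 5.8 × 100 = 2.4 / 5.8 × 100 = 41.4

Tavara State in 1997: 72.7
Tavara State in 2022: 41.4
Difference: -31.3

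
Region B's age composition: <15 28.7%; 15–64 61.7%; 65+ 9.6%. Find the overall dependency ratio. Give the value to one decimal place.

Total dependency ratio = (28.7 + 9.6) / 61.7 × 100 = 38.3 / 61.7 × 100 = 62.1

Total dependency ratio: 62.1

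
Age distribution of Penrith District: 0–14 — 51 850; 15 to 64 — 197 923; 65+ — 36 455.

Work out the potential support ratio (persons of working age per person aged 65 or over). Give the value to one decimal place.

Potential support ratio: 5.4

Potential support ratio = 197 923 / 36 455 = 5.4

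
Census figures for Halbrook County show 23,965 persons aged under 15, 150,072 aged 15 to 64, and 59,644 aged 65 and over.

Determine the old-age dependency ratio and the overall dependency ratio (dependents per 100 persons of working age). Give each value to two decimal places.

Old-age dependency ratio = 59,644 / 150,072 × 100 = 39.74
Total dependency ratio = (23,965 + 59,644) / 150,072 × 100 = 83,609 / 150,072 × 100 = 55.71

Old-age dependency ratio: 39.74
Total dependency ratio: 55.71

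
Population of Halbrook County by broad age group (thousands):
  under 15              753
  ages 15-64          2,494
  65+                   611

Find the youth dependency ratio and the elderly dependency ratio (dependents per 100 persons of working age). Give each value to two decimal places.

Youth dependency ratio: 30.19
Old-age dependency ratio: 24.50

Youth dependency ratio = 753 / 2,494 × 100 = 30.19
Old-age dependency ratio = 611 / 2,494 × 100 = 24.50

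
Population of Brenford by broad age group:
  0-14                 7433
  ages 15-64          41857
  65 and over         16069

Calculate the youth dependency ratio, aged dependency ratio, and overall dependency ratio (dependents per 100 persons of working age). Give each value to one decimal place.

Youth dependency ratio: 17.8
Old-age dependency ratio: 38.4
Total dependency ratio: 56.1

Youth dependency ratio = 7433 / 41857 × 100 = 17.8
Old-age dependency ratio = 16069 / 41857 × 100 = 38.4
Total dependency ratio = (7433 + 16069) / 41857 × 100 = 23502 / 41857 × 100 = 56.1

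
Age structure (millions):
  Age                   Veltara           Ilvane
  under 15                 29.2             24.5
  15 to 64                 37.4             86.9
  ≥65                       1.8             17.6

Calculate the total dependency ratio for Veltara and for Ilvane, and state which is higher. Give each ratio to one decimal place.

Veltara: 82.9
Ilvane: 48.4
Higher: Veltara

Veltara: (29.2 + 1.8) / 37.4 × 100 = 31.0 / 37.4 × 100 = 82.9
Ilvane: (24.5 + 17.6) / 86.9 × 100 = 42.1 / 86.9 × 100 = 48.4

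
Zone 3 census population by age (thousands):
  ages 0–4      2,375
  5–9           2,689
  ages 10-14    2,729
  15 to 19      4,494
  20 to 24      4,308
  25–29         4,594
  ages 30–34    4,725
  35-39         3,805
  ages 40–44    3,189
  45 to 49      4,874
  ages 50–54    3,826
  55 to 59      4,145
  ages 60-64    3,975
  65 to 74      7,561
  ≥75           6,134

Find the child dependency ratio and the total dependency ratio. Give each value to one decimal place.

0–14: 2,375 + 2,689 + 2,729 = 7,793
15–64: 4,494 + 4,308 + 4,594 + 4,725 + 3,805 + 3,189 + 4,874 + 3,826 + 4,145 + 3,975 = 41,935
65+: 7,561 + 6,134 = 13,695
Youth dependency ratio = 7,793 / 41,935 × 100 = 18.6
Total dependency ratio = (7,793 + 13,695) / 41,935 × 100 = 21,488 / 41,935 × 100 = 51.2

Youth dependency ratio: 18.6
Total dependency ratio: 51.2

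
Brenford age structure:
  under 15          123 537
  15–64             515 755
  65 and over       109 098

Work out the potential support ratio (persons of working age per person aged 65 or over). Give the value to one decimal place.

Potential support ratio: 4.7

Potential support ratio = 515 755 / 109 098 = 4.7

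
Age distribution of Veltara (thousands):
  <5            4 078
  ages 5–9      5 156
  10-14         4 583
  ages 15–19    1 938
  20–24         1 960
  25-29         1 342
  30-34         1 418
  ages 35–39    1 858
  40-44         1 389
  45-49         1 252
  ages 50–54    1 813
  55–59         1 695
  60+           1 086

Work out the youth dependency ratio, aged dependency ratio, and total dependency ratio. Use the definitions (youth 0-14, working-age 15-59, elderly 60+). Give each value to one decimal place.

Youth dependency ratio: 94.2
Old-age dependency ratio: 7.4
Total dependency ratio: 101.6

0–14: 4 078 + 5 156 + 4 583 = 13 817
15–59: 1 938 + 1 960 + 1 342 + 1 418 + 1 858 + 1 389 + 1 252 + 1 813 + 1 695 = 14 665
60+: 1 086
Youth dependency ratio = 13 817 / 14 665 × 100 = 94.2
Old-age dependency ratio = 1 086 / 14 665 × 100 = 7.4
Total dependency ratio = (13 817 + 1 086) / 14 665 × 100 = 14 903 / 14 665 × 100 = 101.6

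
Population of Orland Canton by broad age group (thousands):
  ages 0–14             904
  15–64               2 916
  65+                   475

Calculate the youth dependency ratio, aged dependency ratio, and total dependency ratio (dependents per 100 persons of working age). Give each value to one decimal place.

Youth dependency ratio: 31.0
Old-age dependency ratio: 16.3
Total dependency ratio: 47.3

Youth dependency ratio = 904 / 2 916 × 100 = 31.0
Old-age dependency ratio = 475 / 2 916 × 100 = 16.3
Total dependency ratio = (904 + 475) / 2 916 × 100 = 1 379 / 2 916 × 100 = 47.3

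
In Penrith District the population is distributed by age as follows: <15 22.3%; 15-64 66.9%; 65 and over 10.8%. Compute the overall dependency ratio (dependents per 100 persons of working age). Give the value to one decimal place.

Total dependency ratio = (22.3 + 10.8) / 66.9 × 100 = 33.1 / 66.9 × 100 = 49.5

Total dependency ratio: 49.5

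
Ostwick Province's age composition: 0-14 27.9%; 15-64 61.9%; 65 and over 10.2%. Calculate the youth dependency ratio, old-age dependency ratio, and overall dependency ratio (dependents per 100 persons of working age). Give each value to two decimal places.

Youth dependency ratio = 27.9 / 61.9 × 100 = 45.07
Old-age dependency ratio = 10.2 / 61.9 × 100 = 16.48
Total dependency ratio = (27.9 + 10.2) / 61.9 × 100 = 38.1 / 61.9 × 100 = 61.55

Youth dependency ratio: 45.07
Old-age dependency ratio: 16.48
Total dependency ratio: 61.55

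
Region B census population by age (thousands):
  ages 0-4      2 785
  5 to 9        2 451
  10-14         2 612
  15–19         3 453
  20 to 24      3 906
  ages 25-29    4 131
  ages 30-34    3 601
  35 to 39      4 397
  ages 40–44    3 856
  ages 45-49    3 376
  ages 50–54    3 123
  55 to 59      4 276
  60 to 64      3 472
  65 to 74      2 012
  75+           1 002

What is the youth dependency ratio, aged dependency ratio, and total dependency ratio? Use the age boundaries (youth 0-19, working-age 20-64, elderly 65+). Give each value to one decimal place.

0–19: 2 785 + 2 451 + 2 612 + 3 453 = 11 301
20–64: 3 906 + 4 131 + 3 601 + 4 397 + 3 856 + 3 376 + 3 123 + 4 276 + 3 472 = 34 138
65+: 2 012 + 1 002 = 3 014
Youth dependency ratio = 11 301 / 34 138 × 100 = 33.1
Old-age dependency ratio = 3 014 / 34 138 × 100 = 8.8
Total dependency ratio = (11 301 + 3 014) / 34 138 × 100 = 14 315 / 34 138 × 100 = 41.9

Youth dependency ratio: 33.1
Old-age dependency ratio: 8.8
Total dependency ratio: 41.9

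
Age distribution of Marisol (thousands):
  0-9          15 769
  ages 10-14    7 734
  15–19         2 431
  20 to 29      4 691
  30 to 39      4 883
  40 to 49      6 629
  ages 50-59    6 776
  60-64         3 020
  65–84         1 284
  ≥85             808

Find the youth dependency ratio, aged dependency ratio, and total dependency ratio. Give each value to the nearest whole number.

0–14: 15 769 + 7 734 = 23 503
15–64: 2 431 + 4 691 + 4 883 + 6 629 + 6 776 + 3 020 = 28 430
65+: 1 284 + 808 = 2 092
Youth dependency ratio = 23 503 / 28 430 × 100 = 83
Old-age dependency ratio = 2 092 / 28 430 × 100 = 7
Total dependency ratio = (23 503 + 2 092) / 28 430 × 100 = 25 595 / 28 430 × 100 = 90

Youth dependency ratio: 83
Old-age dependency ratio: 7
Total dependency ratio: 90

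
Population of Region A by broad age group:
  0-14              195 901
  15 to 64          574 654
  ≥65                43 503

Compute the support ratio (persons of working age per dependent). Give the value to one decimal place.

Support ratio: 2.4

Support ratio = 574 654 / (195 901 + 43 503) = 574 654 / 239 404 = 2.4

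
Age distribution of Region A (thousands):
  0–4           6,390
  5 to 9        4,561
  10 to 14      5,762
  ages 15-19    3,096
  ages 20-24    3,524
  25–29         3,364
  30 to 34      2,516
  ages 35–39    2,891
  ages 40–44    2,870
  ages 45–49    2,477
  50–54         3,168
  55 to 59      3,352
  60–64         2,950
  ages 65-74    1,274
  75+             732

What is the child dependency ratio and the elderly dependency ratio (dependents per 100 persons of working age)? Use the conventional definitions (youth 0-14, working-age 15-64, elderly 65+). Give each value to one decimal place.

Youth dependency ratio: 55.3
Old-age dependency ratio: 6.6

0–14: 6,390 + 4,561 + 5,762 = 16,713
15–64: 3,096 + 3,524 + 3,364 + 2,516 + 2,891 + 2,870 + 2,477 + 3,168 + 3,352 + 2,950 = 30,208
65+: 1,274 + 732 = 2,006
Youth dependency ratio = 16,713 / 30,208 × 100 = 55.3
Old-age dependency ratio = 2,006 / 30,208 × 100 = 6.6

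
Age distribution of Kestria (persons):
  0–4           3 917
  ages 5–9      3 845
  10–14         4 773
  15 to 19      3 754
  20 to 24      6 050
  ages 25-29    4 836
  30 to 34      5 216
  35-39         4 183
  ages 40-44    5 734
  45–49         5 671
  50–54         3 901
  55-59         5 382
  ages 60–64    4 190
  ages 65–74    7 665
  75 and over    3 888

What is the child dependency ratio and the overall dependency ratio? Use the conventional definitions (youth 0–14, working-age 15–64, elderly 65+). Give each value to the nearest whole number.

0–14: 3 917 + 3 845 + 4 773 = 12 535
15–64: 3 754 + 6 050 + 4 836 + 5 216 + 4 183 + 5 734 + 5 671 + 3 901 + 5 382 + 4 190 = 48 917
65+: 7 665 + 3 888 = 11 553
Youth dependency ratio = 12 535 / 48 917 × 100 = 26
Total dependency ratio = (12 535 + 11 553) / 48 917 × 100 = 24 088 / 48 917 × 100 = 49

Youth dependency ratio: 26
Total dependency ratio: 49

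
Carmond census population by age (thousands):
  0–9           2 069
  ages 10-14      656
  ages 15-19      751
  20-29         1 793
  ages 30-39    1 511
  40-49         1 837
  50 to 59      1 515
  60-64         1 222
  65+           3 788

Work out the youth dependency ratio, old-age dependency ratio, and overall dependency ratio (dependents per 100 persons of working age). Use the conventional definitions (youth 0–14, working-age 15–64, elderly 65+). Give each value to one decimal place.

Youth dependency ratio: 31.6
Old-age dependency ratio: 43.9
Total dependency ratio: 75.5

0–14: 2 069 + 656 = 2 725
15–64: 751 + 1 793 + 1 511 + 1 837 + 1 515 + 1 222 = 8 629
65+: 3 788
Youth dependency ratio = 2 725 / 8 629 × 100 = 31.6
Old-age dependency ratio = 3 788 / 8 629 × 100 = 43.9
Total dependency ratio = (2 725 + 3 788) / 8 629 × 100 = 6 513 / 8 629 × 100 = 75.5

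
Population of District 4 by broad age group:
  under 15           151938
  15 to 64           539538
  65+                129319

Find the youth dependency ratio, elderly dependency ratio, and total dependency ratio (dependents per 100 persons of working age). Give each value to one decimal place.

Youth dependency ratio: 28.2
Old-age dependency ratio: 24.0
Total dependency ratio: 52.1

Youth dependency ratio = 151938 / 539538 × 100 = 28.2
Old-age dependency ratio = 129319 / 539538 × 100 = 24.0
Total dependency ratio = (151938 + 129319) / 539538 × 100 = 281257 / 539538 × 100 = 52.1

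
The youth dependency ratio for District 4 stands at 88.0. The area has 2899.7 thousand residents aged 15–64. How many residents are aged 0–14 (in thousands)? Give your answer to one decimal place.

Aged 0–14: 2551.7

Youth dependency ratio = youth / working-age × 100
88.0 = Y / 2899.7 × 100
⇒ 2551.7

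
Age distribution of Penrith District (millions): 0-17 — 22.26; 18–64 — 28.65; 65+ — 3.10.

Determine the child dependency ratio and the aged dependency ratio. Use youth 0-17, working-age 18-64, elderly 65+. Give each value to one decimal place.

Youth dependency ratio: 77.7
Old-age dependency ratio: 10.8

Youth dependency ratio = 22.26 / 28.65 × 100 = 77.7
Old-age dependency ratio = 3.10 / 28.65 × 100 = 10.8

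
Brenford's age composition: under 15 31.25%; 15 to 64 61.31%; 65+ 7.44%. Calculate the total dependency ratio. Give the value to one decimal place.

Total dependency ratio: 63.1

Total dependency ratio = (31.25 + 7.44) / 61.31 × 100 = 38.69 / 61.31 × 100 = 63.1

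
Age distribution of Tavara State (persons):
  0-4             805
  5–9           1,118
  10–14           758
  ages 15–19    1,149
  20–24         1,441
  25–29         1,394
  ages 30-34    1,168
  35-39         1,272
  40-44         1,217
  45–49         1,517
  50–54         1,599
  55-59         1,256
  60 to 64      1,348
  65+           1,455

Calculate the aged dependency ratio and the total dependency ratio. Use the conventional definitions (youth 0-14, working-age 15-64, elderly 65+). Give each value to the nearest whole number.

Old-age dependency ratio: 11
Total dependency ratio: 31

0–14: 805 + 1,118 + 758 = 2,681
15–64: 1,149 + 1,441 + 1,394 + 1,168 + 1,272 + 1,217 + 1,517 + 1,599 + 1,256 + 1,348 = 13,361
65+: 1,455
Old-age dependency ratio = 1,455 / 13,361 × 100 = 11
Total dependency ratio = (2,681 + 1,455) / 13,361 × 100 = 4,136 / 13,361 × 100 = 31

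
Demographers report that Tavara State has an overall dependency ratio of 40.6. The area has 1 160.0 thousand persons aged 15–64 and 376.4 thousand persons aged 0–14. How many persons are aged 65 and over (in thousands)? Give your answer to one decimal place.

Aged 65 and over: 94.6

Total dependency ratio = (youth + elderly) / working-age × 100
40.6 = (376.4 + E) / 1 160.0 × 100
⇒ 94.6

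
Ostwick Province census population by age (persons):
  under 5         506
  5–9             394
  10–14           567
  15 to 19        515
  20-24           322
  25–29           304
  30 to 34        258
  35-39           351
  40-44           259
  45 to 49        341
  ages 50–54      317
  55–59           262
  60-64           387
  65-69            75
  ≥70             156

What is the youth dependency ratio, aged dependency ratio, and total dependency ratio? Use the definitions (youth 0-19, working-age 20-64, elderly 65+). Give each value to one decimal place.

Youth dependency ratio: 70.8
Old-age dependency ratio: 8.2
Total dependency ratio: 79.0

0–19: 506 + 394 + 567 + 515 = 1982
20–64: 322 + 304 + 258 + 351 + 259 + 341 + 317 + 262 + 387 = 2801
65+: 75 + 156 = 231
Youth dependency ratio = 1982 / 2801 × 100 = 70.8
Old-age dependency ratio = 231 / 2801 × 100 = 8.2
Total dependency ratio = (1982 + 231) / 2801 × 100 = 2213 / 2801 × 100 = 79.0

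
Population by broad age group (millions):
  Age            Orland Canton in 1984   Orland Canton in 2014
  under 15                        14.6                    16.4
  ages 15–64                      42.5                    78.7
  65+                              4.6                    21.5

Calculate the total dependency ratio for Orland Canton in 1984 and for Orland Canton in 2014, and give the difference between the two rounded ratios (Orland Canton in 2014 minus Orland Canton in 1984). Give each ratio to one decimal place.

Orland Canton in 1984: 45.2
Orland Canton in 2014: 48.2
Difference: +3.0

Orland Canton in 1984: (14.6 + 4.6) / 42.5 × 100 = 19.2 / 42.5 × 100 = 45.2
Orland Canton in 2014: (16.4 + 21.5) / 78.7 × 100 = 37.9 / 78.7 × 100 = 48.2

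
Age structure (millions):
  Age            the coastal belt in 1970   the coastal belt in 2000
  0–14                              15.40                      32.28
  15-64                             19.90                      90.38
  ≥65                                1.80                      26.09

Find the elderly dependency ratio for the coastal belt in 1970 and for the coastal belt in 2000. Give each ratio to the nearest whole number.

the coastal belt in 1970: 1.80 / 19.90 × 100 = 9
the coastal belt in 2000: 26.09 / 90.38 × 100 = 29

the coastal belt in 1970: 9
the coastal belt in 2000: 29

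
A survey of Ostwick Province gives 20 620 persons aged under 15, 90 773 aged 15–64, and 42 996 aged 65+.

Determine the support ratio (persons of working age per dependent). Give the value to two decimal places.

Support ratio: 1.43

Support ratio = 90 773 / (20 620 + 42 996) = 90 773 / 63 616 = 1.43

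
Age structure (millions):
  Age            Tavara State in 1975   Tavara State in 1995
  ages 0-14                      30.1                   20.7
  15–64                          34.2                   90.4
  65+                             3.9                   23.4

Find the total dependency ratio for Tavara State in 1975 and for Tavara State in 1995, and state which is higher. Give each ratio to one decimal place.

Tavara State in 1975: (30.1 + 3.9) / 34.2 × 100 = 34.0 / 34.2 × 100 = 99.4
Tavara State in 1995: (20.7 + 23.4) / 90.4 × 100 = 44.1 / 90.4 × 100 = 48.8

Tavara State in 1975: 99.4
Tavara State in 1995: 48.8
Higher: Tavara State in 1975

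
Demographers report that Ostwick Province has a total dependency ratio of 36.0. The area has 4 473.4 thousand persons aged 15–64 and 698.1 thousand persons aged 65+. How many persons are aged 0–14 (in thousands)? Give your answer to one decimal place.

Total dependency ratio = (youth + elderly) / working-age × 100
36.0 = (Y + 698.1) / 4 473.4 × 100
⇒ 912.3

Aged 0–14: 912.3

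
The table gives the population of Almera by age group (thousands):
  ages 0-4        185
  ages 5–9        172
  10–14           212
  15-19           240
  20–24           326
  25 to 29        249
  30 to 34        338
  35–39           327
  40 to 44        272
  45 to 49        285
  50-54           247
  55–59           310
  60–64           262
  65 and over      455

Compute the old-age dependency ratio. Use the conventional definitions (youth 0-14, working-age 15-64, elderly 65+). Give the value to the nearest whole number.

0–14: 185 + 172 + 212 = 569
15–64: 240 + 326 + 249 + 338 + 327 + 272 + 285 + 247 + 310 + 262 = 2856
65+: 455
Old-age dependency ratio = 455 / 2856 × 100 = 16

Old-age dependency ratio: 16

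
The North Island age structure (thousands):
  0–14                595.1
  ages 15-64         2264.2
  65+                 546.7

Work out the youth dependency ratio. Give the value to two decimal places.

Youth dependency ratio: 26.28

Youth dependency ratio = 595.1 / 2264.2 × 100 = 26.28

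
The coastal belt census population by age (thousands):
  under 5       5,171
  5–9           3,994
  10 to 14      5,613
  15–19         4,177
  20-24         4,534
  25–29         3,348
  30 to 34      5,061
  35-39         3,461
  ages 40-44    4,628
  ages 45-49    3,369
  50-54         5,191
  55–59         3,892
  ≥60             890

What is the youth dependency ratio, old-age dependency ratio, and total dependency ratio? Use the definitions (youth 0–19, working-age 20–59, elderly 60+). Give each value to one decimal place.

Youth dependency ratio: 56.6
Old-age dependency ratio: 2.7
Total dependency ratio: 59.3

0–19: 5,171 + 3,994 + 5,613 + 4,177 = 18,955
20–59: 4,534 + 3,348 + 5,061 + 3,461 + 4,628 + 3,369 + 5,191 + 3,892 = 33,484
60+: 890
Youth dependency ratio = 18,955 / 33,484 × 100 = 56.6
Old-age dependency ratio = 890 / 33,484 × 100 = 2.7
Total dependency ratio = (18,955 + 890) / 33,484 × 100 = 19,845 / 33,484 × 100 = 59.3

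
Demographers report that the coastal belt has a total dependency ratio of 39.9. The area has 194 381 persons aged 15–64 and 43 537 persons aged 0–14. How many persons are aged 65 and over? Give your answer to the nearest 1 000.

Aged 65 and over: 34 000

Total dependency ratio = (youth + elderly) / working-age × 100
39.9 = (43 537 + E) / 194 381 × 100
⇒ 34 000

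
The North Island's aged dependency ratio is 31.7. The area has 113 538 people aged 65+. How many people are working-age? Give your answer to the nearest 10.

Old-age dependency ratio = elderly / working-age × 100
31.7 = 113 538 / W × 100
⇒ 358 160

Working-age: 358 160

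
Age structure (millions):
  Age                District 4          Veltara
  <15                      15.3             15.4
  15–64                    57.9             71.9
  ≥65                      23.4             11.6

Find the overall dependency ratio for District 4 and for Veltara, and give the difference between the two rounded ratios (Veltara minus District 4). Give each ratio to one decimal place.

District 4: (15.3 + 23.4) / 57.9 × 100 = 38.7 / 57.9 × 100 = 66.8
Veltara: (15.4 + 11.6) / 71.9 × 100 = 27.0 / 71.9 × 100 = 37.6

District 4: 66.8
Veltara: 37.6
Difference: -29.2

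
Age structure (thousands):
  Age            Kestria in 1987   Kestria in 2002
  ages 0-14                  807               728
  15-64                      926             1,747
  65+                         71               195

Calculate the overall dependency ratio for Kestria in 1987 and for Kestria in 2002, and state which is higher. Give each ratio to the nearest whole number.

Kestria in 1987: (807 + 71) / 926 × 100 = 878 / 926 × 100 = 95
Kestria in 2002: (728 + 195) / 1,747 × 100 = 923 / 1,747 × 100 = 53

Kestria in 1987: 95
Kestria in 2002: 53
Higher: Kestria in 1987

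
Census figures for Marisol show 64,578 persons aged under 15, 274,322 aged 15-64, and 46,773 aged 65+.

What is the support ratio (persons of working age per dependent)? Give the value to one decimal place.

Support ratio: 2.5

Support ratio = 274,322 / (64,578 + 46,773) = 274,322 / 111,351 = 2.5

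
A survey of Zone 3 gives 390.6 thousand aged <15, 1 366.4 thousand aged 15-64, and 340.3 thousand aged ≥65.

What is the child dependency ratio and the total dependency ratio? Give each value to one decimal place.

Youth dependency ratio: 28.6
Total dependency ratio: 53.5

Youth dependency ratio = 390.6 / 1 366.4 × 100 = 28.6
Total dependency ratio = (390.6 + 340.3) / 1 366.4 × 100 = 730.9 / 1 366.4 × 100 = 53.5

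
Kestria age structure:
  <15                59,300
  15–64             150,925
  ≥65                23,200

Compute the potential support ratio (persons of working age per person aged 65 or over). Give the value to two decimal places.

Potential support ratio: 6.51

Potential support ratio = 150,925 / 23,200 = 6.51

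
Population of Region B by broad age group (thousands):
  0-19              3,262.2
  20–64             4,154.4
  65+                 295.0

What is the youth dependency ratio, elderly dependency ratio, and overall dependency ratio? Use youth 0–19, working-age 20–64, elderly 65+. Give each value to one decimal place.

Youth dependency ratio: 78.5
Old-age dependency ratio: 7.1
Total dependency ratio: 85.6

Youth dependency ratio = 3,262.2 / 4,154.4 × 100 = 78.5
Old-age dependency ratio = 295.0 / 4,154.4 × 100 = 7.1
Total dependency ratio = (3,262.2 + 295.0) / 4,154.4 × 100 = 3,557.2 / 4,154.4 × 100 = 85.6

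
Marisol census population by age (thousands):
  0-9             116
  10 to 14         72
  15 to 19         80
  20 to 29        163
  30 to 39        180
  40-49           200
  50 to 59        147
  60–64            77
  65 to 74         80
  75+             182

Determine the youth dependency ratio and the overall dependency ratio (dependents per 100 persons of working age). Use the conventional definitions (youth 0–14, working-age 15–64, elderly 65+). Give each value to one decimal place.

0–14: 116 + 72 = 188
15–64: 80 + 163 + 180 + 200 + 147 + 77 = 847
65+: 80 + 182 = 262
Youth dependency ratio = 188 / 847 × 100 = 22.2
Total dependency ratio = (188 + 262) / 847 × 100 = 450 / 847 × 100 = 53.1

Youth dependency ratio: 22.2
Total dependency ratio: 53.1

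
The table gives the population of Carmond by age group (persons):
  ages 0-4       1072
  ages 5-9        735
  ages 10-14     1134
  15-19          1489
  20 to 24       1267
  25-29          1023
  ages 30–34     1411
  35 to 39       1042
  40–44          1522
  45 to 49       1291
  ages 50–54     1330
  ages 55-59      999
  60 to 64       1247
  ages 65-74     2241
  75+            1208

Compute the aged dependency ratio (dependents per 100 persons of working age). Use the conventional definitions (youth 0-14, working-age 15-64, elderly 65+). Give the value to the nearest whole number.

Old-age dependency ratio: 27

0–14: 1072 + 735 + 1134 = 2941
15–64: 1489 + 1267 + 1023 + 1411 + 1042 + 1522 + 1291 + 1330 + 999 + 1247 = 12621
65+: 2241 + 1208 = 3449
Old-age dependency ratio = 3449 / 12621 × 100 = 27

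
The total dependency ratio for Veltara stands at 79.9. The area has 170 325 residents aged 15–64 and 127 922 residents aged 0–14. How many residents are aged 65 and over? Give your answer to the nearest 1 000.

Aged 65 and over: 8 000

Total dependency ratio = (youth + elderly) / working-age × 100
79.9 = (127 922 + E) / 170 325 × 100
⇒ 8 000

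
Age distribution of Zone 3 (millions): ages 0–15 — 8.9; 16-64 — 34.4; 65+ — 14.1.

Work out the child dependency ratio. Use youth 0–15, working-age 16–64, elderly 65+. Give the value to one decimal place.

Youth dependency ratio: 25.9

Youth dependency ratio = 8.9 / 34.4 × 100 = 25.9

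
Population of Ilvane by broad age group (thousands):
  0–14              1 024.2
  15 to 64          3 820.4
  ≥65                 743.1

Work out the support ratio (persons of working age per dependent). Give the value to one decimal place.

Support ratio = 3 820.4 / (1 024.2 + 743.1) = 3 820.4 / 1 767.3 = 2.2

Support ratio: 2.2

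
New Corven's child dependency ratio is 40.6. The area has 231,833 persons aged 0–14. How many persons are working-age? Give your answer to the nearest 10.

Youth dependency ratio = youth / working-age × 100
40.6 = 231,833 / W × 100
⇒ 571,020

Working-age: 571,020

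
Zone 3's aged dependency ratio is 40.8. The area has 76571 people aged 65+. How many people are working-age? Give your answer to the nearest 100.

Old-age dependency ratio = elderly / working-age × 100
40.8 = 76571 / W × 100
⇒ 187700

Working-age: 187700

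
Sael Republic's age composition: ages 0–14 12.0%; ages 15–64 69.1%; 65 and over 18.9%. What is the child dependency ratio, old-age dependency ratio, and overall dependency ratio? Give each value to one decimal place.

Youth dependency ratio: 17.4
Old-age dependency ratio: 27.4
Total dependency ratio: 44.7

Youth dependency ratio = 12.0 / 69.1 × 100 = 17.4
Old-age dependency ratio = 18.9 / 69.1 × 100 = 27.4
Total dependency ratio = (12.0 + 18.9) / 69.1 × 100 = 30.9 / 69.1 × 100 = 44.7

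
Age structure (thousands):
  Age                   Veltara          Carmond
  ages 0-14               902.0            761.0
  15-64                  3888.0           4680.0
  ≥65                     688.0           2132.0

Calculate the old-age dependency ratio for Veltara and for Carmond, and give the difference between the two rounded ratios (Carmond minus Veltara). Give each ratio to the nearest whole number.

Veltara: 688.0 / 3888.0 × 100 = 18
Carmond: 2132.0 / 4680.0 × 100 = 46

Veltara: 18
Carmond: 46
Difference: +28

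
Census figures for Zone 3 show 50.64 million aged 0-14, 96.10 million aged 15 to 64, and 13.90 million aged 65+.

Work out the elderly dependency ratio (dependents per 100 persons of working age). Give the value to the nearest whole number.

Old-age dependency ratio: 14

Old-age dependency ratio = 13.90 / 96.10 × 100 = 14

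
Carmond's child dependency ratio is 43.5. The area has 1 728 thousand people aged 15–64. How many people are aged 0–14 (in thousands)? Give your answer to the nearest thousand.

Youth dependency ratio = youth / working-age × 100
43.5 = Y / 1 728 × 100
⇒ 752

Aged 0–14: 752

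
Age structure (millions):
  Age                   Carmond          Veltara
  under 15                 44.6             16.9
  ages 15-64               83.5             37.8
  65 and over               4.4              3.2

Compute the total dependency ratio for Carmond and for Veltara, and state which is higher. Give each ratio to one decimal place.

Carmond: 58.7
Veltara: 53.2
Higher: Carmond

Carmond: (44.6 + 4.4) / 83.5 × 100 = 49.0 / 83.5 × 100 = 58.7
Veltara: (16.9 + 3.2) / 37.8 × 100 = 20.1 / 37.8 × 100 = 53.2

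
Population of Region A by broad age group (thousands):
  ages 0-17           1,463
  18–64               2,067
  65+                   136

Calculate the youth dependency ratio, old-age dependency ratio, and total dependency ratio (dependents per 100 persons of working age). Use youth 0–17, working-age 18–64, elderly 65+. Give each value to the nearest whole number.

Youth dependency ratio: 71
Old-age dependency ratio: 7
Total dependency ratio: 77

Youth dependency ratio = 1,463 / 2,067 × 100 = 71
Old-age dependency ratio = 136 / 2,067 × 100 = 7
Total dependency ratio = (1,463 + 136) / 2,067 × 100 = 1,599 / 2,067 × 100 = 77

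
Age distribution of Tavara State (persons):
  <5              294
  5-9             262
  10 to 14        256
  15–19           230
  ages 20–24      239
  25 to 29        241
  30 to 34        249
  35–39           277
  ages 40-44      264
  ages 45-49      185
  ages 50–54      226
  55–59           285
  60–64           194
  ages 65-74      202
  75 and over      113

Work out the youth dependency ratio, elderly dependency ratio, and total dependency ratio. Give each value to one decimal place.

0–14: 294 + 262 + 256 = 812
15–64: 230 + 239 + 241 + 249 + 277 + 264 + 185 + 226 + 285 + 194 = 2,390
65+: 202 + 113 = 315
Youth dependency ratio = 812 / 2,390 × 100 = 34.0
Old-age dependency ratio = 315 / 2,390 × 100 = 13.2
Total dependency ratio = (812 + 315) / 2,390 × 100 = 1,127 / 2,390 × 100 = 47.2

Youth dependency ratio: 34.0
Old-age dependency ratio: 13.2
Total dependency ratio: 47.2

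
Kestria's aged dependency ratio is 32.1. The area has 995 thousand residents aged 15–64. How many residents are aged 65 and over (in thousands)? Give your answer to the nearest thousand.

Aged 65 and over: 319

Old-age dependency ratio = elderly / working-age × 100
32.1 = E / 995 × 100
⇒ 319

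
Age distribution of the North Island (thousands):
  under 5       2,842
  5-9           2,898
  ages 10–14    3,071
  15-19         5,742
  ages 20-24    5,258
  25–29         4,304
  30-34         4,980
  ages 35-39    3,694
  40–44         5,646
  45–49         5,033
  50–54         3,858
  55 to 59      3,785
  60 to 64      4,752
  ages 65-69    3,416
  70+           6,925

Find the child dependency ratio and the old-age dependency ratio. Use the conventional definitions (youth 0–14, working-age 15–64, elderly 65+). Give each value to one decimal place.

Youth dependency ratio: 18.7
Old-age dependency ratio: 22.0

0–14: 2,842 + 2,898 + 3,071 = 8,811
15–64: 5,742 + 5,258 + 4,304 + 4,980 + 3,694 + 5,646 + 5,033 + 3,858 + 3,785 + 4,752 = 47,052
65+: 3,416 + 6,925 = 10,341
Youth dependency ratio = 8,811 / 47,052 × 100 = 18.7
Old-age dependency ratio = 10,341 / 47,052 × 100 = 22.0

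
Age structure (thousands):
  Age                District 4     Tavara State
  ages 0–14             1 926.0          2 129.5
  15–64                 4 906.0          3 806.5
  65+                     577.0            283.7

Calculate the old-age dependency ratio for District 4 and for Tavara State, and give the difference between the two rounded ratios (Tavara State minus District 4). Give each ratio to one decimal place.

District 4: 577.0 / 4 906.0 × 100 = 11.8
Tavara State: 283.7 / 3 806.5 × 100 = 7.5

District 4: 11.8
Tavara State: 7.5
Difference: -4.3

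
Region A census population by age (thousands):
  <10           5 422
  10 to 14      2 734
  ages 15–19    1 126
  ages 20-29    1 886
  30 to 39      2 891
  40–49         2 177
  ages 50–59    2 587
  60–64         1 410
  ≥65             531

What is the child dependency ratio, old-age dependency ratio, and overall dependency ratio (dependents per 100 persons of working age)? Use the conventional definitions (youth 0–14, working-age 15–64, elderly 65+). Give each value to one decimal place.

Youth dependency ratio: 67.5
Old-age dependency ratio: 4.4
Total dependency ratio: 71.9

0–14: 5 422 + 2 734 = 8 156
15–64: 1 126 + 1 886 + 2 891 + 2 177 + 2 587 + 1 410 = 12 077
65+: 531
Youth dependency ratio = 8 156 / 12 077 × 100 = 67.5
Old-age dependency ratio = 531 / 12 077 × 100 = 4.4
Total dependency ratio = (8 156 + 531) / 12 077 × 100 = 8 687 / 12 077 × 100 = 71.9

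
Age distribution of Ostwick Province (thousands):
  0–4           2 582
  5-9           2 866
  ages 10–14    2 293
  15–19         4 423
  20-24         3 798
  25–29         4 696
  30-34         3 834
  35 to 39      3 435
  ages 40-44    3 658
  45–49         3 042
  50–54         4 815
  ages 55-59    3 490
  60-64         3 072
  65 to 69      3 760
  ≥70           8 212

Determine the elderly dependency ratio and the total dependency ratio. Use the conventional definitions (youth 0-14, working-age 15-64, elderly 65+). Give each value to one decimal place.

Old-age dependency ratio: 31.3
Total dependency ratio: 51.5

0–14: 2 582 + 2 866 + 2 293 = 7 741
15–64: 4 423 + 3 798 + 4 696 + 3 834 + 3 435 + 3 658 + 3 042 + 4 815 + 3 490 + 3 072 = 38 263
65+: 3 760 + 8 212 = 11 972
Old-age dependency ratio = 11 972 / 38 263 × 100 = 31.3
Total dependency ratio = (7 741 + 11 972) / 38 263 × 100 = 19 713 / 38 263 × 100 = 51.5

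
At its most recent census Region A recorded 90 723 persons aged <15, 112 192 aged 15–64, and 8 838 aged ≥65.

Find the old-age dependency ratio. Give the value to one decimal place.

Old-age dependency ratio = 8 838 / 112 192 × 100 = 7.9

Old-age dependency ratio: 7.9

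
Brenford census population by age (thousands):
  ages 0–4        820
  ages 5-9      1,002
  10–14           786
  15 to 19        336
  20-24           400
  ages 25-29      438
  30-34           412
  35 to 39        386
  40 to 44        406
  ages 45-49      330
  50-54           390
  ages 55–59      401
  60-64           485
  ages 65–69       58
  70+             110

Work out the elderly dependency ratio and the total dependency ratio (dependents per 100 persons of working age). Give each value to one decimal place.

0–14: 820 + 1,002 + 786 = 2,608
15–64: 336 + 400 + 438 + 412 + 386 + 406 + 330 + 390 + 401 + 485 = 3,984
65+: 58 + 110 = 168
Old-age dependency ratio = 168 / 3,984 × 100 = 4.2
Total dependency ratio = (2,608 + 168) / 3,984 × 100 = 2,776 / 3,984 × 100 = 69.7

Old-age dependency ratio: 4.2
Total dependency ratio: 69.7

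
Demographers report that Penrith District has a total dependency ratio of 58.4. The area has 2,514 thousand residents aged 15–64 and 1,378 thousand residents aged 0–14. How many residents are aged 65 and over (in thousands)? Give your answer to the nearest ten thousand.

Aged 65 and over: 90

Total dependency ratio = (youth + elderly) / working-age × 100
58.4 = (1,378 + E) / 2,514 × 100
⇒ 90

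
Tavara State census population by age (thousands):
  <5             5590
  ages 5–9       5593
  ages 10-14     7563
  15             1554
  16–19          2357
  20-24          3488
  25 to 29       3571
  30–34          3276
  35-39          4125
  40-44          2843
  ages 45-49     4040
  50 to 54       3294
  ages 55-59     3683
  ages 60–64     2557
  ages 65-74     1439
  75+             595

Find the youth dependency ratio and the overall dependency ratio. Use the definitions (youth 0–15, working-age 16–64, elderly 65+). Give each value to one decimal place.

Youth dependency ratio: 61.1
Total dependency ratio: 67.2

0–15: 5590 + 5593 + 7563 + 1554 = 20300
16–64: 2357 + 3488 + 3571 + 3276 + 4125 + 2843 + 4040 + 3294 + 3683 + 2557 = 33234
65+: 1439 + 595 = 2034
Youth dependency ratio = 20300 / 33234 × 100 = 61.1
Total dependency ratio = (20300 + 2034) / 33234 × 100 = 22334 / 33234 × 100 = 67.2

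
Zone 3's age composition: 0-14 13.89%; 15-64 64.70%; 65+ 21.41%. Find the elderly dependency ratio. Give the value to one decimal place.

Old-age dependency ratio = 21.41 / 64.70 × 100 = 33.1

Old-age dependency ratio: 33.1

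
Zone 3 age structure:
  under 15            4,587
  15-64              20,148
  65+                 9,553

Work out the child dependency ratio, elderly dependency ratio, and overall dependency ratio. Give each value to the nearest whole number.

Youth dependency ratio = 4,587 / 20,148 × 100 = 23
Old-age dependency ratio = 9,553 / 20,148 × 100 = 47
Total dependency ratio = (4,587 + 9,553) / 20,148 × 100 = 14,140 / 20,148 × 100 = 70

Youth dependency ratio: 23
Old-age dependency ratio: 47
Total dependency ratio: 70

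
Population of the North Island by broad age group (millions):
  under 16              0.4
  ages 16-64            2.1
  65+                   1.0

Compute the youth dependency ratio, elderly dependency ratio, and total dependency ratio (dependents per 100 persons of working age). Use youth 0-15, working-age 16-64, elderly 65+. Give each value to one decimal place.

Youth dependency ratio: 19.0
Old-age dependency ratio: 47.6
Total dependency ratio: 66.7

Youth dependency ratio = 0.4 / 2.1 × 100 = 19.0
Old-age dependency ratio = 1.0 / 2.1 × 100 = 47.6
Total dependency ratio = (0.4 + 1.0) / 2.1 × 100 = 1.4 / 2.1 × 100 = 66.7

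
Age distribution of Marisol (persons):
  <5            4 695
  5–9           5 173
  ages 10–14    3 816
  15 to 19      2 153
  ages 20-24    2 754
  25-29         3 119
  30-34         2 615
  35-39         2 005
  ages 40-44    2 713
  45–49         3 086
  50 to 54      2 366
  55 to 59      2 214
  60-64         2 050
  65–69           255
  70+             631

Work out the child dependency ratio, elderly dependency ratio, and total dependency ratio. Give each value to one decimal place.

0–14: 4 695 + 5 173 + 3 816 = 13 684
15–64: 2 153 + 2 754 + 3 119 + 2 615 + 2 005 + 2 713 + 3 086 + 2 366 + 2 214 + 2 050 = 25 075
65+: 255 + 631 = 886
Youth dependency ratio = 13 684 / 25 075 × 100 = 54.6
Old-age dependency ratio = 886 / 25 075 × 100 = 3.5
Total dependency ratio = (13 684 + 886) / 25 075 × 100 = 14 570 / 25 075 × 100 = 58.1

Youth dependency ratio: 54.6
Old-age dependency ratio: 3.5
Total dependency ratio: 58.1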